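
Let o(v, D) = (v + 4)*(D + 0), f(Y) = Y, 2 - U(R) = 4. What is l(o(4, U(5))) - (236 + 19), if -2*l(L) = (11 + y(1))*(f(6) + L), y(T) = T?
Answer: -195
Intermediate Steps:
U(R) = -2 (U(R) = 2 - 1*4 = 2 - 4 = -2)
o(v, D) = D*(4 + v) (o(v, D) = (4 + v)*D = D*(4 + v))
l(L) = -36 - 6*L (l(L) = -(11 + 1)*(6 + L)/2 = -6*(6 + L) = -(72 + 12*L)/2 = -36 - 6*L)
l(o(4, U(5))) - (236 + 19) = (-36 - (-12)*(4 + 4)) - (236 + 19) = (-36 - (-12)*8) - 1*255 = (-36 - 6*(-16)) - 255 = (-36 + 96) - 255 = 60 - 255 = -195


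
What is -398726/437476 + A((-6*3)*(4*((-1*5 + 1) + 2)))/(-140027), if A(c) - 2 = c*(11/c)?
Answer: -27919046395/30629225926 ≈ -0.91152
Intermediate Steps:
A(c) = 13 (A(c) = 2 + c*(11/c) = 2 + 11 = 13)
-398726/437476 + A((-6*3)*(4*((-1*5 + 1) + 2)))/(-140027) = -398726/437476 + 13/(-140027) = -398726*1/437476 + 13*(-1/140027) = -199363/218738 - 13/140027 = -27919046395/30629225926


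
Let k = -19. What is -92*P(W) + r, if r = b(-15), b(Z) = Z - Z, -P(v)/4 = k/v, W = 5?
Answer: -6992/5 ≈ -1398.4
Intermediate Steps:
P(v) = 76/v (P(v) = -(-76)/v = 76/v)
b(Z) = 0
r = 0
-92*P(W) + r = -6992/5 + 0 = -6992/5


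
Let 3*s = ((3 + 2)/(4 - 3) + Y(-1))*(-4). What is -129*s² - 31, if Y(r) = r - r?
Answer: -17293/3 ≈ -5764.3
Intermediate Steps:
Y(r) = 0
s = -20/3 (s = (((3 + 2)/(4 - 3) + 0)*(-4))/3 = ((5/1 + 0)*(-4))/3 = ((5*1 + 0)*(-4))/3 = ((5 + 0)*(-4))/3 = (5*(-4))/3 = (⅓)*(-20) = -20/3 ≈ -6.6667)
-129*s² - 31 = -129*(-20/3)² - 31 = -129*400/9 - 31 = -17200/3 - 31 = -17293/3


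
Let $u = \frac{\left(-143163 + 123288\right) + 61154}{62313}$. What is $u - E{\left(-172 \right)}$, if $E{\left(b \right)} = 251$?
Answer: $- \frac{15599284}{62313} \approx -250.34$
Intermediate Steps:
$u = \frac{41279}{62313}$ ($u = \left(-19875 + 61154\right) \frac{1}{62313} = 41279 \cdot \frac{1}{62313} = \frac{41279}{62313} \approx 0.66245$)
$u - E{\left(-172 \right)} = \frac{41279}{62313} - 251 = - \frac{15599284}{62313}$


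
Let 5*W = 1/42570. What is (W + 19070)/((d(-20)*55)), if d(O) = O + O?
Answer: -4059049501/468270000 ≈ -8.6682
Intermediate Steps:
d(O) = 2*O
W = 1/212850 (W = (⅕)/42570 = (⅕)*(1/42570) = 1/212850 ≈ 4.6981e-6)
(W + 19070)/((d(-20)*55)) = (1/212850 + 19070)/(((2*(-20))*55)) = 4059049501/(212850*((-40*55))) = (4059049501/212850)/(-2200) = (4059049501/212850)*(-1/2200) = -4059049501/468270000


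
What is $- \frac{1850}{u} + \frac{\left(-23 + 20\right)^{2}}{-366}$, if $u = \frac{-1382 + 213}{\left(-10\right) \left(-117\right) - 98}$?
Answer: $\frac{241946893}{142618} \approx 1696.5$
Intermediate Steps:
$u = - \frac{1169}{1072}$ ($u = - \frac{1169}{1170 - 98} = - \frac{1169}{1072} \approx -1.0905$)
$- \frac{1850}{u} + \frac{\left(-23 + 20\right)^{2}}{-366} = - \frac{1850}{- \frac{1169}{1072}} + \frac{\left(-23 + 20\right)^{2}}{-366} = \left(-1850\right) \left(- \frac{1072}{1169}\right) + \left(-3\right)^{2} \left(- \frac{1}{366}\right) = \frac{1983200}{1169} + 9 \left(- \frac{1}{366}\right) = \frac{1983200}{1169} - \frac{3}{122} = \frac{241946893}{142618}$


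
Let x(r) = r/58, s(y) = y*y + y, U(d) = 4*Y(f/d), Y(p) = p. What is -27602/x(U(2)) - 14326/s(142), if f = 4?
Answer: -312579951/1562 ≈ -2.0012e+5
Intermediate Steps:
U(d) = 16/d (U(d) = 4*(4/d) = 16/d)
s(y) = y + y² (s(y) = y² + y = y + y²)
x(r) = r/58 (x(r) = r*(1/58) = r/58)
-27602/x(U(2)) - 14326/s(142) = -27602/((16/2)/58) - 14326*1/(142*(1 + 142)) = -27602/((16*(½))/58) - 14326/(142*143) = -27602/((1/58)*8) - 14326/20306 = -27602/4/29 - 14326*1/20306 = -27602*29/4 - 551/781 = -400229/2 - 551/781 = -312579951/1562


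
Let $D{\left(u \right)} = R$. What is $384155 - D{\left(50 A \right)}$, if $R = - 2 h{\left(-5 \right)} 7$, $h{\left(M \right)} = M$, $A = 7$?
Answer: $384085$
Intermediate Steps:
$R = 70$ ($R = \left(-2\right) \left(-5\right) 7 = 10 \cdot 7 = 70$)
$D{\left(u \right)} = 70$
$384155 - D{\left(50 A \right)} = 384155 - 70 = 384085$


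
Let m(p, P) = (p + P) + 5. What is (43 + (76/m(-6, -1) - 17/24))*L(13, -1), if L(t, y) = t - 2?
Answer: 1133/24 ≈ 47.208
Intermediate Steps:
L(t, y) = -2 + t
m(p, P) = 5 + P + p (m(p, P) = (P + p) + 5 = 5 + P + p)
(43 + (76/m(-6, -1) - 17/24))*L(13, -1) = (43 + (76/(5 - 1 - 6) - 17/24))*(-2 + 13) = (43 + (76/(-2) - 17*1/24))*11 = (43 + (76*(-½) - 17/24))*11 = (43 + (-38 - 17/24))*11 = (43 - 929/24)*11 = (103/24)*11 = 1133/24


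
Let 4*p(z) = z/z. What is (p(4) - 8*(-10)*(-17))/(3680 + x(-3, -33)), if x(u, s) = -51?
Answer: -5439/14516 ≈ -0.37469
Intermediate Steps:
p(z) = ¼ (p(z) = (z/z)/4 = (¼)*1 = ¼)
(p(4) - 8*(-10)*(-17))/(3680 + x(-3, -33)) = (¼ - 8*(-10)*(-17))/(3680 - 51) = (¼ + 80*(-17))/3629 = (¼ - 1360)*(1/3629) = -5439/4*1/3629 = -5439/14516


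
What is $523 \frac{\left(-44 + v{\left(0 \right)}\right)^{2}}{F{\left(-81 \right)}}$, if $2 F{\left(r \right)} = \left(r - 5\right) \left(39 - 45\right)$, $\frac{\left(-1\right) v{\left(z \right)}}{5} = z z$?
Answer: $\frac{506264}{129} \approx 3924.5$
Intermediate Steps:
$v{\left(z \right)} = - 5 z^{2}$ ($v{\left(z \right)} = - 5 z z = - 5 z^{2}$)
$F{\left(r \right)} = 15 - 3 r$ ($F{\left(r \right)} = \frac{\left(r - 5\right) \left(39 - 45\right)}{2} = \frac{\left(-5 + r\right) \left(-6\right)}{2} = \frac{30 - 6 r}{2} = 15 - 3 r$)
$523 \frac{\left(-44 + v{\left(0 \right)}\right)^{2}}{F{\left(-81 \right)}} = 523 \frac{\left(-44 - 5 \cdot 0^{2}\right)^{2}}{15 - -243} = 523 \frac{\left(-44 - 0\right)^{2}}{15 + 243} = 523 \frac{\left(-44 + 0\right)^{2}}{258} = 523 \left(-44\right)^{2} \cdot \frac{1}{258} = 523 \cdot 1936 \cdot \frac{1}{258} = 523 \cdot \frac{968}{129} = \frac{506264}{129}$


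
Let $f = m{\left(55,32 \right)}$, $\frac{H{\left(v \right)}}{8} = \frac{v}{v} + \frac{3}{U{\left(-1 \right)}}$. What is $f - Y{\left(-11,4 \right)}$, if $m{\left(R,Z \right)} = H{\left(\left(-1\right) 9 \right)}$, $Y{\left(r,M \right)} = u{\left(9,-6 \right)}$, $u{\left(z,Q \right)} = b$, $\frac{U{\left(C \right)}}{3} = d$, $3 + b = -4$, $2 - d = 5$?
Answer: $\frac{37}{3} \approx 12.333$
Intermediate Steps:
$d = -3$ ($d = 2 - 5 = -3$)
$b = -7$ ($b = -3 - 4 = -7$)
$U{\left(C \right)} = -9$ ($U{\left(C \right)} = 3 \left(-3\right) = -9$)
$u{\left(z,Q \right)} = -7$
$H{\left(v \right)} = \frac{16}{3}$ ($H{\left(v \right)} = 8 \left(\frac{v}{v} + \frac{3}{-9}\right) = 8 \left(1 + 3 \left(- \frac{1}{9}\right)\right) = 8 \left(1 - \frac{1}{3}\right) = 8 \cdot \frac{2}{3} = \frac{16}{3}$)
$Y{\left(r,M \right)} = -7$
$m{\left(R,Z \right)} = \frac{16}{3}$
$f = \frac{16}{3} \approx 5.3333$
$f - Y{\left(-11,4 \right)} = \frac{16}{3} - -7 = \frac{16}{3} + 7 = \frac{37}{3}$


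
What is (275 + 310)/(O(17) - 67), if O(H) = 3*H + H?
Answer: 585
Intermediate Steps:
O(H) = 4*H
(275 + 310)/(O(17) - 67) = (275 + 310)/(4*17 - 67) = 585/(68 - 67) = 585/1 = 585*1 = 585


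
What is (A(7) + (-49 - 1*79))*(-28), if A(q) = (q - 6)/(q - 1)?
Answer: 10738/3 ≈ 3579.3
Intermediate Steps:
A(q) = (-6 + q)/(-1 + q)
(A(7) + (-49 - 1*79))*(-28) = ((-6 + 7)/(-1 + 7) + (-49 - 1*79))*(-28) = (1/6 + (-49 - 79))*(-28) = ((⅙)*1 - 128)*(-28) = (⅙ - 128)*(-28) = -767/6*(-28) = 10738/3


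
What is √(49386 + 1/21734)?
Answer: 5*√933132185342/21734 ≈ 222.23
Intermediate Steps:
√(49386 + 1/21734) = √(1073355325/21734) = 5*√933132185342/21734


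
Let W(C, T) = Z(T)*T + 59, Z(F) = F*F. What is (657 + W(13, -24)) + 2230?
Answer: -10878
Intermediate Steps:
Z(F) = F²
W(C, T) = 59 + T³ (W(C, T) = T²*T + 59 = T³ + 59 = 59 + T³)
(657 + W(13, -24)) + 2230 = (657 + (59 + (-24)³)) + 2230 = (657 + (59 - 13824)) + 2230 = (657 - 13765) + 2230 = -13108 + 2230 = -10878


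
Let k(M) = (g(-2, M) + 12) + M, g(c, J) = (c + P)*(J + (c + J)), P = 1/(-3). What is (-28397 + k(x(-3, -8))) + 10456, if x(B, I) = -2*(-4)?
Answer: -53861/3 ≈ -17954.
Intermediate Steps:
P = -⅓ ≈ -0.33333
x(B, I) = 8
g(c, J) = (-⅓ + c)*(c + 2*J) (g(c, J) = (c - ⅓)*(J + (c + J)) = (-⅓ + c)*(J + (J + c)) = (-⅓ + c)*(c + 2*J))
k(M) = 50/3 - 11*M/3 (k(M) = (((-2)² - 2*M/3 - ⅓*(-2) + 2*M*(-2)) + 12) + M = ((4 - 2*M/3 + ⅔ - 4*M) + 12) + M = ((14/3 - 14*M/3) + 12) + M = (50/3 - 14*M/3) + M = 50/3 - 11*M/3)
(-28397 + k(x(-3, -8))) + 10456 = (-28397 + (50/3 - 11/3*8)) + 10456 = (-28397 + (50/3 - 88/3)) + 10456 = (-28397 - 38/3) + 10456 = -85229/3 + 10456 = -53861/3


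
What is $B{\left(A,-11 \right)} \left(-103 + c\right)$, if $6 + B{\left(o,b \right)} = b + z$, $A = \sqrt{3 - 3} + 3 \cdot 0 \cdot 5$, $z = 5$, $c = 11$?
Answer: $1104$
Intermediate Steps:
$A = 0$ ($A = \sqrt{0} + 0 \cdot 5 = 0 + 0 = 0$)
$B{\left(o,b \right)} = -1 + b$ ($B{\left(o,b \right)} = -6 + \left(b + 5\right) = -6 + \left(5 + b\right) = -1 + b$)
$B{\left(A,-11 \right)} \left(-103 + c\right) = \left(-1 - 11\right) \left(-103 + 11\right) = \left(-12\right) \left(-92\right) = 1104$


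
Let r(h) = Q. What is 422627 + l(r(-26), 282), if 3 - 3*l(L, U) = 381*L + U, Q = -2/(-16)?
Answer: 3380145/8 ≈ 4.2252e+5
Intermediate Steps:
Q = 1/8 (Q = -2*(-1/16) = 1/8 ≈ 0.12500)
r(h) = 1/8
l(L, U) = 1 - 127*L - U/3 (l(L, U) = 1 - (381*L + U)/3 = 1 - (U + 381*L)/3 = 1 + (-127*L - U/3) = 1 - 127*L - U/3)
422627 + l(r(-26), 282) = 422627 + (1 - 127*1/8 - 1/3*282) = 422627 + (1 - 127/8 - 94) = 422627 - 871/8 = 3380145/8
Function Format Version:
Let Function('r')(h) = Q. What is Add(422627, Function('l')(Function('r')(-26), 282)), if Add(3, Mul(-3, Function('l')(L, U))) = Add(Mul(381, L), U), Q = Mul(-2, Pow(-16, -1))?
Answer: Rational(3380145, 8) ≈ 4.2252e+5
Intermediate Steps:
Q = Rational(1, 8) (Q = Mul(-2, Rational(-1, 16)) = Rational(1, 8) ≈ 0.12500)
Function('r')(h) = Rational(1, 8)
Function('l')(L, U) = Add(1, Mul(-127, L), Mul(Rational(-1, 3), U)) (Function('l')(L, U) = Add(1, Mul(Rational(-1, 3), Add(Mul(381, L), U))) = Add(1, Mul(Rational(-1, 3), Add(U, Mul(381, L)))) = Add(1, Add(Mul(-127, L), Mul(Rational(-1, 3), U))) = Add(1, Mul(-127, L), Mul(Rational(-1, 3), U)))
Add(422627, Function('l')(Function('r')(-26), 282)) = Add(422627, Add(1, Mul(-127, Rational(1, 8)), Mul(Rational(-1, 3), 282))) = Add(422627, Add(1, Rational(-127, 8), -94)) = Add(422627, Rational(-871, 8)) = Rational(3380145, 8)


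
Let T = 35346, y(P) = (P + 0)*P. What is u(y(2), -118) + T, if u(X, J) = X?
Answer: 35350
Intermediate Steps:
y(P) = P² (y(P) = P*P = P²)
u(y(2), -118) + T = 2² + 35346 = 4 + 35346 = 35350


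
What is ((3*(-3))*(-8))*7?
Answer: 504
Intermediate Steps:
((3*(-3))*(-8))*7 = -9*(-8)*7 = 72*7 = 504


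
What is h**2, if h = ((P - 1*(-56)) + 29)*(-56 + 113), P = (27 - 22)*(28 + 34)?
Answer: 506925225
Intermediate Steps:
P = 310 (P = 5*62 = 310)
h = 22515 (h = ((310 - 1*(-56)) + 29)*(-56 + 113) = ((310 + 56) + 29)*57 = (366 + 29)*57 = 395*57 = 22515)
h**2 = 22515**2 = 506925225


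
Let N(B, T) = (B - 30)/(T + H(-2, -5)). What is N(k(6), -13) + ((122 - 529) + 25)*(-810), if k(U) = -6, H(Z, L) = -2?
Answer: 1547112/5 ≈ 3.0942e+5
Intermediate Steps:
N(B, T) = (-30 + B)/(-2 + T) (N(B, T) = (B - 30)/(T - 2) = (-30 + B)/(-2 + T))
N(k(6), -13) + ((122 - 529) + 25)*(-810) = (-30 - 6)/(-2 - 13) + ((122 - 529) + 25)*(-810) = -36/(-15) + (-407 + 25)*(-810) = -1/15*(-36) - 382*(-810) = 12/5 + 309420 = 1547112/5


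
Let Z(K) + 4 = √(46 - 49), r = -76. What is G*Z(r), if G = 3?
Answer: -12 + 3*I*√3 ≈ -12.0 + 5.1962*I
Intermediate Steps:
Z(K) = -4 + I*√3 (Z(K) = -4 + √(46 - 49) = -4 + √(-3) = -4 + I*√3)
G*Z(r) = 3*(-4 + I*√3) = -12 + 3*I*√3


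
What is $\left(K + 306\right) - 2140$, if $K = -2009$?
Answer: $-3843$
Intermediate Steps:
$\left(K + 306\right) - 2140 = \left(-2009 + 306\right) - 2140 = -1703 - 2140 = -3843$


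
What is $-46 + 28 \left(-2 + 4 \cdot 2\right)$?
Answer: $122$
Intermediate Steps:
$-46 + 28 \left(-2 + 4 \cdot 2\right) = -46 + 28 \left(-2 + 8\right) = -46 + 28 \cdot 6 = -46 + 168 = 122$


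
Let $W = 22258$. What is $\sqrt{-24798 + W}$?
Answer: $2 i \sqrt{635} \approx 50.398 i$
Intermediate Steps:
$\sqrt{-24798 + W} = \sqrt{-24798 + 22258} = \sqrt{-2540} = 2 i \sqrt{635}$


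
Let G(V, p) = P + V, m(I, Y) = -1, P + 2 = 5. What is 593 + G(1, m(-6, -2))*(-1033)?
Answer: -3539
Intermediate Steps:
P = 3 (P = -2 + 5 = 3)
G(V, p) = 3 + V
593 + G(1, m(-6, -2))*(-1033) = 593 + (3 + 1)*(-1033) = 593 + 4*(-1033) = 593 - 4132 = -3539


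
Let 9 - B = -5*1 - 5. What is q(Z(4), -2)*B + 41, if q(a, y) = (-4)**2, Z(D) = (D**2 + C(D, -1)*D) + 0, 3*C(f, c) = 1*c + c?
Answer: 345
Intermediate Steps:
C(f, c) = 2*c/3 (C(f, c) = (1*c + c)/3 = (c + c)/3 = (2*c)/3 = 2*c/3)
Z(D) = D**2 - 2*D/3 (Z(D) = (D**2 + ((2/3)*(-1))*D) + 0 = (D**2 - 2*D/3) + 0 = D**2 - 2*D/3)
q(a, y) = 16
B = 19 (B = 9 - (-5*1 - 5) = 9 - (-5 - 5) = 9 - 1*(-10) = 9 + 10 = 19)
q(Z(4), -2)*B + 41 = 16*19 + 41 = 304 + 41 = 345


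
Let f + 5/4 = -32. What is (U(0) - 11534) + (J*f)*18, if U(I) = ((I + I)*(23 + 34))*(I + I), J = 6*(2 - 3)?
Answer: -7943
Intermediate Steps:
f = -133/4 (f = -5/4 - 32 = -133/4 ≈ -33.250)
J = -6 (J = 6*(-1) = -6)
U(I) = 228*I² (U(I) = ((2*I)*57)*(2*I) = (114*I)*(2*I) = 228*I²)
(U(0) - 11534) + (J*f)*18 = (228*0² - 11534) - 6*(-133/4)*18 = (228*0 - 11534) + (399/2)*18 = (0 - 11534) + 3591 = -11534 + 3591 = -7943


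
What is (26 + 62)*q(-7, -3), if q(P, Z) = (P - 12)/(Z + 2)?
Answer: 1672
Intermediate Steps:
q(P, Z) = (-12 + P)/(2 + Z)
(26 + 62)*q(-7, -3) = (26 + 62)*((-12 - 7)/(2 - 3)) = 88*(-19/(-1)) = 88*(-1*(-19)) = 88*19 = 1672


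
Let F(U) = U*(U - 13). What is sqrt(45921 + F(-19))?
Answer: 17*sqrt(161) ≈ 215.71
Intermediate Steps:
F(U) = U*(-13 + U)
sqrt(45921 + F(-19)) = sqrt(45921 - 19*(-13 - 19)) = sqrt(45921 - 19*(-32)) = sqrt(45921 + 608) = sqrt(46529) = 17*sqrt(161)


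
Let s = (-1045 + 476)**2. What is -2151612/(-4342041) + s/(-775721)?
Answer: 29251897339/374245820729 ≈ 0.078162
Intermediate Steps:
s = 323761 (s = (-569)**2 = 323761)
-2151612/(-4342041) + s/(-775721) = -2151612/(-4342041) + 323761/(-775721) = -2151612*(-1/4342041) + 323761*(-1/775721) = 239068/482449 - 323761/775721 = 29251897339/374245820729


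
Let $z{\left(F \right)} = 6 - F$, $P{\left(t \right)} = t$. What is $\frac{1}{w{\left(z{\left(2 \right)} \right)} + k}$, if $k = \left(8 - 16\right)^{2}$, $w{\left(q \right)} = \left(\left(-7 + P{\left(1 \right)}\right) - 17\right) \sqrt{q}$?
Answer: $\frac{1}{18} \approx 0.055556$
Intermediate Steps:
$w{\left(q \right)} = - 23 \sqrt{q}$ ($w{\left(q \right)} = \left(\left(-7 + 1\right) - 17\right) \sqrt{q} = \left(-6 - 17\right) \sqrt{q} = - 23 \sqrt{q}$)
$k = 64$ ($k = \left(-8\right)^{2} = 64$)
$\frac{1}{w{\left(z{\left(2 \right)} \right)} + k} = \frac{1}{- 23 \sqrt{6 - 2} + 64} = \frac{1}{- 23 \sqrt{4} + 64} = \frac{1}{\left(-23\right) 2 + 64} = \frac{1}{-46 + 64} = \frac{1}{18}$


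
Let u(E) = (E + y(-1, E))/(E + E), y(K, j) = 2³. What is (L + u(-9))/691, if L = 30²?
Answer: 16201/12438 ≈ 1.3025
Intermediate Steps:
y(K, j) = 8
L = 900
u(E) = (8 + E)/(2*E) (u(E) = (E + 8)/(E + E) = (8 + E)/((2*E)) = (8 + E)*(1/(2*E)) = (8 + E)/(2*E))
(L + u(-9))/691 = (900 + (½)*(8 - 9)/(-9))/691 = (900 + (½)*(-⅑)*(-1))*(1/691) = (900 + 1/18)*(1/691) = (16201/18)*(1/691) = 16201/12438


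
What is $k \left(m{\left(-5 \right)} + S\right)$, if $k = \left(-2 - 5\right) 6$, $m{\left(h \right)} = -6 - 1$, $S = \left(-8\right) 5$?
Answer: $1974$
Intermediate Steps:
$S = -40$
$m{\left(h \right)} = -7$
$k = -42$ ($k = \left(-7\right) 6 = -42$)
$k \left(m{\left(-5 \right)} + S\right) = - 42 \left(-7 - 40\right) = \left(-42\right) \left(-47\right) = 1974$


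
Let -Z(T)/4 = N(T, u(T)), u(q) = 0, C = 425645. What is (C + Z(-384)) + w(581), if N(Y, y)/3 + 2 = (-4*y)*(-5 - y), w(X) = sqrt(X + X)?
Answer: 425669 + sqrt(1162) ≈ 4.2570e+5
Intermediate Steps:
w(X) = sqrt(2)*sqrt(X) (w(X) = sqrt(2*X) = sqrt(2)*sqrt(X))
N(Y, y) = -6 - 12*y*(-5 - y) (N(Y, y) = -6 + 3*((-4*y)*(-5 - y)) = -6 + 3*(-4*y*(-5 - y)) = -6 - 12*y*(-5 - y))
Z(T) = 24 (Z(T) = -4*(-6 + 12*0**2 + 60*0) = -4*(-6 + 12*0 + 0) = -4*(-6 + 0 + 0) = -4*(-6) = 24)
(C + Z(-384)) + w(581) = (425645 + 24) + sqrt(2)*sqrt(581) = 425669 + sqrt(1162)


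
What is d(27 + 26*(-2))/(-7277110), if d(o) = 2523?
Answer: -2523/7277110 ≈ -0.00034670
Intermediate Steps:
d(27 + 26*(-2))/(-7277110) = 2523/(-7277110) = 2523*(-1/7277110) = -2523/7277110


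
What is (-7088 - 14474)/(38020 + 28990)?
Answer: -10781/33505 ≈ -0.32177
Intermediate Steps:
(-7088 - 14474)/(38020 + 28990) = -21562/67010 = -21562*1/67010 = -10781/33505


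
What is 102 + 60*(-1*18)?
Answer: -978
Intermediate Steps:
102 + 60*(-1*18) = 102 + 60*(-18) = 102 - 1080 = -978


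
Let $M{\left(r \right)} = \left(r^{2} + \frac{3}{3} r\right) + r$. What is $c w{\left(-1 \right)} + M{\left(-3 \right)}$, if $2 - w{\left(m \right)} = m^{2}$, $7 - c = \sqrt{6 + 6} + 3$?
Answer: $7 - 2 \sqrt{3} \approx 3.5359$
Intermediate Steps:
$M{\left(r \right)} = r^{2} + 2 r$ ($M{\left(r \right)} = \left(r^{2} + 3 \cdot \frac{1}{3} r\right) + r = \left(r^{2} + 1 r\right) + r = \left(r^{2} + r\right) + r = \left(r + r^{2}\right) + r = r^{2} + 2 r$)
$c = 4 - 2 \sqrt{3}$ ($c = 7 - \left(\sqrt{6 + 6} + 3\right) = 7 - \left(\sqrt{12} + 3\right) = 7 - \left(2 \sqrt{3} + 3\right) = 7 - \left(3 + 2 \sqrt{3}\right) = 4 - 2 \sqrt{3} \approx 0.5359$)
$w{\left(m \right)} = 2 - m^{2}$
$c w{\left(-1 \right)} + M{\left(-3 \right)} = \left(4 - 2 \sqrt{3}\right) \left(2 - \left(-1\right)^{2}\right) - 3 \left(2 - 3\right) = \left(4 - 2 \sqrt{3}\right) \left(2 - 1\right) - -3 = \left(4 - 2 \sqrt{3}\right) \left(2 - 1\right) + 3 = \left(4 - 2 \sqrt{3}\right) 1 + 3 = \left(4 - 2 \sqrt{3}\right) + 3 = 7 - 2 \sqrt{3}$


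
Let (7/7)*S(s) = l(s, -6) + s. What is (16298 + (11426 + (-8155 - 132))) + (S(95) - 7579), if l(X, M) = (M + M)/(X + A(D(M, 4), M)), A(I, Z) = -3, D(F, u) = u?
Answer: 274916/23 ≈ 11953.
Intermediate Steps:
l(X, M) = 2*M/(-3 + X) (l(X, M) = (M + M)/(X - 3) = (2*M)/(-3 + X) = 2*M/(-3 + X))
S(s) = s - 12/(-3 + s) (S(s) = 2*(-6)/(-3 + s) + s = -12/(-3 + s) + s = s - 12/(-3 + s))
(16298 + (11426 + (-8155 - 132))) + (S(95) - 7579) = (16298 + (11426 + (-8155 - 132))) + ((-12 + 95*(-3 + 95))/(-3 + 95) - 7579) = (16298 + (11426 - 8287)) + ((-12 + 95*92)/92 - 7579) = (16298 + 3139) + ((-12 + 8740)/92 - 7579) = 19437 + ((1/92)*8728 - 7579) = 19437 + (2182/23 - 7579) = 19437 - 172135/23 = 274916/23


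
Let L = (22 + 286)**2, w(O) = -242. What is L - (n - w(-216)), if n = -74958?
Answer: 169580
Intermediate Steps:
L = 94864 (L = 308**2 = 94864)
L - (n - w(-216)) = 94864 - (-74958 - 1*(-242)) = 94864 - (-74958 + 242) = 94864 - 1*(-74716) = 94864 + 74716 = 169580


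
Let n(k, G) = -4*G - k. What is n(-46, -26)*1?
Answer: 150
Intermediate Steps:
n(k, G) = -k - 4*G
n(-46, -26)*1 = (-1*(-46) - 4*(-26))*1 = (46 + 104)*1 = 150*1 = 150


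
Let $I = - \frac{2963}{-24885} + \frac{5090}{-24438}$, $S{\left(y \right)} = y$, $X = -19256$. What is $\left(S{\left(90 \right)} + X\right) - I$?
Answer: $- \frac{1942591648954}{101356605} \approx -19166.0$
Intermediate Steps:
$I = - \frac{9042476}{101356605}$ ($I = \left(-2963\right) \left(- \frac{1}{24885}\right) + 5090 \left(- \frac{1}{24438}\right) = \frac{2963}{24885} - \frac{2545}{12219} = - \frac{9042476}{101356605} \approx -0.089214$)
$\left(S{\left(90 \right)} + X\right) - I = \left(90 - 19256\right) - - \frac{9042476}{101356605} = -19166 + \frac{9042476}{101356605} = - \frac{1942591648954}{101356605}$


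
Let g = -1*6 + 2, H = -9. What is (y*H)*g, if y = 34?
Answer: 1224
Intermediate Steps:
g = -4 (g = -6 + 2 = -4)
(y*H)*g = (34*(-9))*(-4) = -306*(-4) = 1224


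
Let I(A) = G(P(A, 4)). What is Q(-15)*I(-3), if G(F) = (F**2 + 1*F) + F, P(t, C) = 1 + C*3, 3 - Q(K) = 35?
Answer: -6240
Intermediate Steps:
Q(K) = -32 (Q(K) = 3 - 1*35 = 3 - 35 = -32)
P(t, C) = 1 + 3*C
G(F) = F**2 + 2*F (G(F) = (F**2 + F) + F = (F + F**2) + F = F**2 + 2*F)
I(A) = 195 (I(A) = (1 + 3*4)*(2 + (1 + 3*4)) = (1 + 12)*(2 + (1 + 12)) = 13*(2 + 13) = 13*15 = 195)
Q(-15)*I(-3) = -32*195 = -6240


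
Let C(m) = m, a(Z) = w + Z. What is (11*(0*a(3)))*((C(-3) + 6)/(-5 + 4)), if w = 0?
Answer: 0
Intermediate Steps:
a(Z) = Z (a(Z) = 0 + Z = Z)
(11*(0*a(3)))*((C(-3) + 6)/(-5 + 4)) = (11*(0*3))*((-3 + 6)/(-5 + 4)) = (11*0)*(3/(-1)) = 0*(3*(-1)) = 0*(-3) = 0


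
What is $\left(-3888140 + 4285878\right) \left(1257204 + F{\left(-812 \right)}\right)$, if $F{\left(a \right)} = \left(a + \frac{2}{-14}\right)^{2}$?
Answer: $\frac{37356436336098}{49} \approx 7.6238 \cdot 10^{11}$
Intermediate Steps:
$F{\left(a \right)} = \left(- \frac{1}{7} + a\right)^{2}$ ($F{\left(a \right)} = \left(a + 2 \left(- \frac{1}{14}\right)\right)^{2} = \left(a - \frac{1}{7}\right)^{2} = \left(- \frac{1}{7} + a\right)^{2}$)
$\left(-3888140 + 4285878\right) \left(1257204 + F{\left(-812 \right)}\right) = \left(-3888140 + 4285878\right) \left(1257204 + \frac{\left(-1 + 7 \left(-812\right)\right)^{2}}{49}\right) = 397738 \left(1257204 + \frac{\left(-1 - 5684\right)^{2}}{49}\right) = 397738 \left(1257204 + \frac{\left(-5685\right)^{2}}{49}\right) = 397738 \left(1257204 + \frac{1}{49} \cdot 32319225\right) = 397738 \left(1257204 + \frac{32319225}{49}\right) = 397738 \cdot \frac{93922221}{49} = \frac{37356436336098}{49}$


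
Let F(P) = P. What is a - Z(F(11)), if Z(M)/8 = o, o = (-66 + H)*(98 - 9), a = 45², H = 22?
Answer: 33353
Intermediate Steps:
a = 2025
o = -3916 (o = (-66 + 22)*(98 - 9) = -44*89 = -3916)
Z(M) = -31328 (Z(M) = 8*(-3916) = -31328)
a - Z(F(11)) = 2025 - 1*(-31328) = 2025 + 31328 = 33353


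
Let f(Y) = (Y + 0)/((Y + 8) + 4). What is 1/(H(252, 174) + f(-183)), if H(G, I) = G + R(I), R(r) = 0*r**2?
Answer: 57/14425 ≈ 0.0039515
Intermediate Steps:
R(r) = 0
H(G, I) = G (H(G, I) = G + 0 = G)
f(Y) = Y/(12 + Y) (f(Y) = Y/((8 + Y) + 4) = Y/(12 + Y))
1/(H(252, 174) + f(-183)) = 1/(252 - 183/(12 - 183)) = 1/(252 - 183/(-171)) = 1/(252 - 183*(-1/171)) = 1/(252 + 61/57) = 1/(14425/57) = 57/14425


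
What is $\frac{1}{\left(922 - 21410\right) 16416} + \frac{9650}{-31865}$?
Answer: $- \frac{649118851813}{2143437513984} \approx -0.30284$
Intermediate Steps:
$\frac{1}{\left(922 - 21410\right) 16416} + \frac{9650}{-31865} = \frac{1}{-20488} \cdot \frac{1}{16416} + 9650 \left(- \frac{1}{31865}\right) = \left(- \frac{1}{20488}\right) \frac{1}{16416} - \frac{1930}{6373} = - \frac{1}{336331008} - \frac{1930}{6373} = - \frac{649118851813}{2143437513984}$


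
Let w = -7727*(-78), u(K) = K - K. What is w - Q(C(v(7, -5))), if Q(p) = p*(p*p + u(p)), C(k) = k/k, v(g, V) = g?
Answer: 602705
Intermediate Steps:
u(K) = 0
C(k) = 1
Q(p) = p³ (Q(p) = p*(p*p + 0) = p*(p² + 0) = p*p² = p³)
w = 602706
w - Q(C(v(7, -5))) = 602706 - 1*1³ = 602706 - 1*1 = 602706 - 1 = 602705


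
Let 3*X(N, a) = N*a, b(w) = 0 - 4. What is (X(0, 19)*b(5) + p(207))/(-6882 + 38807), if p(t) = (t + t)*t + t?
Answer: 17181/6385 ≈ 2.6908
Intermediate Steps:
b(w) = -4
X(N, a) = N*a/3 (X(N, a) = (N*a)/3 = N*a/3)
p(t) = t + 2*t² (p(t) = (2*t)*t + t = 2*t² + t = t + 2*t²)
(X(0, 19)*b(5) + p(207))/(-6882 + 38807) = (((⅓)*0*19)*(-4) + 207*(1 + 2*207))/(-6882 + 38807) = (0*(-4) + 207*(1 + 414))/31925 = (0 + 207*415)*(1/31925) = (0 + 85905)*(1/31925) = 85905*(1/31925) = 17181/6385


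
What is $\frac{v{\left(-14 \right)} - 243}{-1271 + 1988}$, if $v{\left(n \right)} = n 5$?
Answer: $- \frac{313}{717} \approx -0.43654$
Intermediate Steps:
$v{\left(n \right)} = 5 n$
$\frac{v{\left(-14 \right)} - 243}{-1271 + 1988} = \frac{5 \left(-14\right) - 243}{-1271 + 1988} = \frac{-70 - 243}{717} = \left(-313\right) \frac{1}{717} = - \frac{313}{717}$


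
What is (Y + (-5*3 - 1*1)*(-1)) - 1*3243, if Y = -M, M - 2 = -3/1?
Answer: -3226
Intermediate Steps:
M = -1 (M = 2 - 3/1 = 2 - 3*1 = 2 - 3 = -1)
Y = 1 (Y = -1*(-1) = 1)
(Y + (-5*3 - 1*1)*(-1)) - 1*3243 = (1 + (-5*3 - 1*1)*(-1)) - 1*3243 = (1 + (-15 - 1)*(-1)) - 3243 = (1 - 16*(-1)) - 3243 = (1 + 16) - 3243 = 17 - 3243 = -3226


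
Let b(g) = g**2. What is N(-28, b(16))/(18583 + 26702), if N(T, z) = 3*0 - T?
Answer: 28/45285 ≈ 0.00061831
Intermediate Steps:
N(T, z) = -T (N(T, z) = 0 - T = -T)
N(-28, b(16))/(18583 + 26702) = (-1*(-28))/(18583 + 26702) = 28/45285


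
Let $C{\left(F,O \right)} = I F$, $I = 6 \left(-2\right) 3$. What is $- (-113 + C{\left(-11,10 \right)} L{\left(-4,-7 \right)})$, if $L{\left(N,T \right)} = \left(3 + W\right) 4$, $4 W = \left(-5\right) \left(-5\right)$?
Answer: $-14539$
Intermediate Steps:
$W = \frac{25}{4}$ ($W = \frac{\left(-5\right) \left(-5\right)}{4} = \frac{1}{4} \cdot 25 = \frac{25}{4} \approx 6.25$)
$I = -36$ ($I = \left(-12\right) 3 = -36$)
$L{\left(N,T \right)} = 37$ ($L{\left(N,T \right)} = \left(3 + \frac{25}{4}\right) 4 = \frac{37}{4} \cdot 4 = 37$)
$C{\left(F,O \right)} = - 36 F$
$- (-113 + C{\left(-11,10 \right)} L{\left(-4,-7 \right)}) = - (-113 + \left(-36\right) \left(-11\right) 37) = - (-113 + 396 \cdot 37) = - (-113 + 14652) = \left(-1\right) 14539 = -14539$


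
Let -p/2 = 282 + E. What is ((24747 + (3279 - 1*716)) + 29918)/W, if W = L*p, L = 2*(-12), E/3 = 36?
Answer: 4769/1560 ≈ 3.0571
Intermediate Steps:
E = 108 (E = 3*36 = 108)
p = -780 (p = -2*(282 + 108) = -2*390 = -780)
L = -24
W = 18720 (W = -24*(-780) = 18720)
((24747 + (3279 - 1*716)) + 29918)/W = ((24747 + (3279 - 1*716)) + 29918)/18720 = ((24747 + (3279 - 716)) + 29918)*(1/18720) = ((24747 + 2563) + 29918)*(1/18720) = (27310 + 29918)*(1/18720) = 57228*(1/18720) = 4769/1560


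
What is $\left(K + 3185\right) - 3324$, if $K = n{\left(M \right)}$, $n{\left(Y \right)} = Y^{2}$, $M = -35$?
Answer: $1086$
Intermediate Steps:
$K = 1225$ ($K = \left(-35\right)^{2} = 1225$)
$\left(K + 3185\right) - 3324 = \left(1225 + 3185\right) - 3324 = 4410 - 3324 = 1086$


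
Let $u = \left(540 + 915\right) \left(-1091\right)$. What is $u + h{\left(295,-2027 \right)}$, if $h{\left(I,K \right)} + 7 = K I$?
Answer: $-2185377$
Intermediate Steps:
$h{\left(I,K \right)} = -7 + I K$ ($h{\left(I,K \right)} = -7 + K I = -7 + I K$)
$u = -1587405$ ($u = 1455 \left(-1091\right) = -1587405$)
$u + h{\left(295,-2027 \right)} = -1587405 + \left(-7 + 295 \left(-2027\right)\right) = -1587405 - 597972 = -2185377$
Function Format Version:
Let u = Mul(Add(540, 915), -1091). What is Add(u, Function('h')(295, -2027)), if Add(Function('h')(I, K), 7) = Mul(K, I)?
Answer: -2185377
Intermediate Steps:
Function('h')(I, K) = Add(-7, Mul(I, K)) (Function('h')(I, K) = Add(-7, Mul(K, I)) = Add(-7, Mul(I, K)))
u = -1587405 (u = Mul(1455, -1091) = -1587405)
Add(u, Function('h')(295, -2027)) = Add(-1587405, Add(-7, Mul(295, -2027))) = Add(-1587405, Add(-7, -597965)) = Add(-1587405, -597972) = -2185377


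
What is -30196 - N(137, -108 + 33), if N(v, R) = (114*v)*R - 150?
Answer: 1141304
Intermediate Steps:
N(v, R) = -150 + 114*R*v (N(v, R) = 114*R*v - 150 = -150 + 114*R*v)
-30196 - N(137, -108 + 33) = -30196 - (-150 + 114*(-108 + 33)*137) = -30196 - (-150 + 114*(-75)*137) = -30196 - (-150 - 1171350) = -30196 - 1*(-1171500) = -30196 + 1171500 = 1141304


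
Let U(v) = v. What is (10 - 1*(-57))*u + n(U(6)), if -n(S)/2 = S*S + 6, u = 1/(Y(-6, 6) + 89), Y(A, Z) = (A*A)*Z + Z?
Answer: -26057/311 ≈ -83.785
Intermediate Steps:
Y(A, Z) = Z + Z*A² (Y(A, Z) = A²*Z + Z = Z*A² + Z = Z + Z*A²)
u = 1/311 (u = 1/(6*(1 + (-6)²) + 89) = 1/(6*(1 + 36) + 89) = 1/(6*37 + 89) = 1/(222 + 89) = 1/311 ≈ 0.0032154)
n(S) = -12 - 2*S² (n(S) = -2*(S*S + 6) = -2*(S² + 6) = -2*(6 + S²) = -12 - 2*S²)
(10 - 1*(-57))*u + n(U(6)) = (10 - 1*(-57))*(1/311) + (-12 - 2*6²) = (10 + 57)*(1/311) + (-12 - 2*36) = 67*(1/311) + (-12 - 72) = 67/311 - 84 = -26057/311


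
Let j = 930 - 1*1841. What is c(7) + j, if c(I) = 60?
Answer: -851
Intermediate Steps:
j = -911 (j = 930 - 1841 = -911)
c(7) + j = 60 - 911 = -851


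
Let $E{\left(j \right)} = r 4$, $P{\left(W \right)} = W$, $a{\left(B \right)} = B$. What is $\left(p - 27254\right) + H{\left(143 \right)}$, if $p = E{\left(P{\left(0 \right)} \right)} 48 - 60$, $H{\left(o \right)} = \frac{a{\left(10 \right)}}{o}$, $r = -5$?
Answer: $- \frac{4043172}{143} \approx -28274.0$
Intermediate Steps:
$H{\left(o \right)} = \frac{10}{o}$
$E{\left(j \right)} = -20$ ($E{\left(j \right)} = \left(-5\right) 4 = -20$)
$p = -1020$ ($p = \left(-20\right) 48 - 60 = -960 - 60 = -1020$)
$\left(p - 27254\right) + H{\left(143 \right)} = \left(-1020 - 27254\right) + \frac{10}{143} = -28274 + 10 \cdot \frac{1}{143} = -28274 + \frac{10}{143} = - \frac{4043172}{143}$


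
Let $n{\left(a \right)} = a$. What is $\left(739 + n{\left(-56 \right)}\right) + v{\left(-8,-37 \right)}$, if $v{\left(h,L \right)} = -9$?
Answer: $674$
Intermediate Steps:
$\left(739 + n{\left(-56 \right)}\right) + v{\left(-8,-37 \right)} = \left(739 - 56\right) - 9 = 683 - 9 = 674$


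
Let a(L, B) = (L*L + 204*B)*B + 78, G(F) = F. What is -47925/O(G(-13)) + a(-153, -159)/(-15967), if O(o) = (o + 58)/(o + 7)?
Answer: 14370537/2281 ≈ 6300.1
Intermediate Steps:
O(o) = (58 + o)/(7 + o)
a(L, B) = 78 + B*(L² + 204*B) (a(L, B) = (L² + 204*B)*B + 78 = B*(L² + 204*B) + 78 = 78 + B*(L² + 204*B))
-47925/O(G(-13)) + a(-153, -159)/(-15967) = -47925*(7 - 13)/(58 - 13) + (78 + 204*(-159)² - 159*(-153)²)/(-15967) = -47925/(45/(-6)) + (78 + 204*25281 - 159*23409)*(-1/15967) = -47925/((-⅙*45)) + (78 + 5157324 - 3722031)*(-1/15967) = -47925/(-15/2) + 1435371*(-1/15967) = -47925*(-2/15) - 205053/2281 = 6390 - 205053/2281 = 14370537/2281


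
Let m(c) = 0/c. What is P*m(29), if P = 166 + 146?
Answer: 0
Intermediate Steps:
m(c) = 0
P = 312
P*m(29) = 312*0 = 0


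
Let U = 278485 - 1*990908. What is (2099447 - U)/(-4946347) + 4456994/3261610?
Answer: 6437307795109/8066527419335 ≈ 0.79803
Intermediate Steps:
U = -712423 (U = 278485 - 990908 = -712423)
(2099447 - U)/(-4946347) + 4456994/3261610 = (2099447 - 1*(-712423))/(-4946347) + 4456994/3261610 = (2099447 + 712423)*(-1/4946347) + 4456994*(1/3261610) = 2811870*(-1/4946347) + 2228497/1630805 = -2811870/4946347 + 2228497/1630805 = 6437307795109/8066527419335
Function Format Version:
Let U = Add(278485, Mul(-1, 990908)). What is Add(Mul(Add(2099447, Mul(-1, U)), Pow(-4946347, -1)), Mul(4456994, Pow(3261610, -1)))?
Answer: Rational(6437307795109, 8066527419335) ≈ 0.79803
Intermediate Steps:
U = -712423 (U = Add(278485, -990908) = -712423)
Add(Mul(Add(2099447, Mul(-1, U)), Pow(-4946347, -1)), Mul(4456994, Pow(3261610, -1))) = Add(Mul(Add(2099447, Mul(-1, -712423)), Pow(-4946347, -1)), Mul(4456994, Pow(3261610, -1))) = Add(Mul(Add(2099447, 712423), Rational(-1, 4946347)), Mul(4456994, Rational(1, 3261610))) = Add(Mul(2811870, Rational(-1, 4946347)), Rational(2228497, 1630805)) = Add(Rational(-2811870, 4946347), Rational(2228497, 1630805)) = Rational(6437307795109, 8066527419335)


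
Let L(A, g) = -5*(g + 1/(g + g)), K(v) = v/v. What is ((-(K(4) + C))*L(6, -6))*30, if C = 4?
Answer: -9125/2 ≈ -4562.5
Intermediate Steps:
K(v) = 1
L(A, g) = -5*g - 5/(2*g) (L(A, g) = -5*(g + 1/(2*g)) = -5*g - 5/(2*g))
((-(K(4) + C))*L(6, -6))*30 = ((-(1 + 4))*(-5*(-6) - 5/2/(-6)))*30 = ((-1*5)*(30 - 5/2*(-⅙)))*30 = -5*(30 + 5/12)*30 = -5*365/12*30 = -1825/12*30 = -9125/2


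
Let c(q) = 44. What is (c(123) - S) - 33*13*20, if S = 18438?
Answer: -26974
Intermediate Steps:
(c(123) - S) - 33*13*20 = (44 - 1*18438) - 33*13*20 = (44 - 18438) - 429*20 = -18394 - 1*8580 = -18394 - 8580 = -26974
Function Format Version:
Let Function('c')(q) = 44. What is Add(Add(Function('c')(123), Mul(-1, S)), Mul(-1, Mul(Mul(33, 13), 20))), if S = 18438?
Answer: -26974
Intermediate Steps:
Add(Add(Function('c')(123), Mul(-1, S)), Mul(-1, Mul(Mul(33, 13), 20))) = Add(Add(44, Mul(-1, 18438)), Mul(-1, Mul(Mul(33, 13), 20))) = Add(Add(44, -18438), Mul(-1, Mul(429, 20))) = Add(-18394, Mul(-1, 8580)) = Add(-18394, -8580) = -26974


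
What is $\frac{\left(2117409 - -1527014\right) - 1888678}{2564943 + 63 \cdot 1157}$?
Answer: $\frac{1755745}{2637834} \approx 0.6656$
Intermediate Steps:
$\frac{\left(2117409 - -1527014\right) - 1888678}{2564943 + 63 \cdot 1157} = \frac{\left(2117409 + 1527014\right) - 1888678}{2564943 + 72891} = \frac{3644423 - 1888678}{2637834} = 1755745 \cdot \frac{1}{2637834} = \frac{1755745}{2637834}$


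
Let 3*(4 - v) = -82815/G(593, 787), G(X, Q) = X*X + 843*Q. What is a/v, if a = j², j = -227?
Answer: 10461314522/817593 ≈ 12795.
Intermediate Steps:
G(X, Q) = X² + 843*Q
v = 817593/203018 (v = 4 - (-27605)/(593² + 843*787) = 4 - (-27605)/(351649 + 663441) = 4 - (-27605)/1015090 = 4 - ⅓*(-16563/203018) = 4 + 5521/203018 = 817593/203018 ≈ 4.0272)
a = 51529 (a = (-227)² = 51529)
a/v = 51529/(817593/203018) = 51529*(203018/817593) = 10461314522/817593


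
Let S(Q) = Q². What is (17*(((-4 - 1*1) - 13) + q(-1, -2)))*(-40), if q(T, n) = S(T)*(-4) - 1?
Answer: 15640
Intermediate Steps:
q(T, n) = -1 - 4*T² (q(T, n) = T²*(-4) - 1 = -4*T² - 1 = -1 - 4*T²)
(17*(((-4 - 1*1) - 13) + q(-1, -2)))*(-40) = (17*(((-4 - 1*1) - 13) + (-1 - 4*(-1)²)))*(-40) = (17*(((-4 - 1) - 13) + (-1 - 4*1)))*(-40) = (17*((-5 - 13) + (-1 - 4)))*(-40) = (17*(-18 - 5))*(-40) = (17*(-23))*(-40) = -391*(-40) = 15640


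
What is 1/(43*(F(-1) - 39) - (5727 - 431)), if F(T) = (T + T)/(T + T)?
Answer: -1/6930 ≈ -0.00014430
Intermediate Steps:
F(T) = 1 (F(T) = (2*T)/((2*T)) = (2*T)*(1/(2*T)) = 1)
1/(43*(F(-1) - 39) - (5727 - 431)) = 1/(43*(1 - 39) - (5727 - 431)) = 1/(43*(-38) - 1*5296) = 1/(-1634 - 5296) = 1/(-6930) = -1/6930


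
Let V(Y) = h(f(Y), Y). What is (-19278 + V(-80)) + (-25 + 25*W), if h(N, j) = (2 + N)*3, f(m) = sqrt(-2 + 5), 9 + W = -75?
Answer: -21397 + 3*sqrt(3) ≈ -21392.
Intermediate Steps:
W = -84 (W = -9 - 75 = -84)
f(m) = sqrt(3)
h(N, j) = 6 + 3*N
V(Y) = 6 + 3*sqrt(3)
(-19278 + V(-80)) + (-25 + 25*W) = (-19278 + (6 + 3*sqrt(3))) + (-25 + 25*(-84)) = (-19272 + 3*sqrt(3)) + (-25 - 2100) = (-19272 + 3*sqrt(3)) - 2125 = -21397 + 3*sqrt(3)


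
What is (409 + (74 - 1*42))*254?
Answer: 112014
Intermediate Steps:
(409 + (74 - 1*42))*254 = (409 + (74 - 42))*254 = (409 + 32)*254 = 441*254 = 112014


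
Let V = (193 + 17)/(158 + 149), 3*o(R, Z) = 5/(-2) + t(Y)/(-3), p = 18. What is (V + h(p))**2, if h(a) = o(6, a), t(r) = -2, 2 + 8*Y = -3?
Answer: 162409/30536676 ≈ 0.0053185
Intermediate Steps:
Y = -5/8 (Y = -1/4 + (1/8)*(-3) = -1/4 - 3/8 = -5/8 ≈ -0.62500)
o(R, Z) = -11/18 (o(R, Z) = (5/(-2) - 2/(-3))/3 = (5*(-1/2) - 2*(-1/3))/3 = (-5/2 + 2/3)/3 = (1/3)*(-11/6) = -11/18)
h(a) = -11/18
V = 210/307 ≈ 0.68404
(V + h(p))**2 = (210/307 - 11/18)**2 = (403/5526)**2 = 162409/30536676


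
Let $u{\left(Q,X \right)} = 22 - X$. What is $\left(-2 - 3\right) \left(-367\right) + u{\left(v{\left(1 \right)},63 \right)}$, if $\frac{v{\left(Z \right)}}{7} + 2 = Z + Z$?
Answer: $1794$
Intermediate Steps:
$v{\left(Z \right)} = -14 + 14 Z$ ($v{\left(Z \right)} = -14 + 7 \left(Z + Z\right) = -14 + 7 \cdot 2 Z = -14 + 14 Z$)
$\left(-2 - 3\right) \left(-367\right) + u{\left(v{\left(1 \right)},63 \right)} = \left(-2 - 3\right) \left(-367\right) + \left(22 - 63\right) = \left(-5\right) \left(-367\right) - 41 = 1835 - 41 = 1794$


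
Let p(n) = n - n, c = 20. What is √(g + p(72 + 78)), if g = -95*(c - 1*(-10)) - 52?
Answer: I*√2902 ≈ 53.87*I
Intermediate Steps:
g = -2902 (g = -95*(20 - 1*(-10)) - 52 = -95*(20 + 10) - 52 = -95*30 - 52 = -2850 - 52 = -2902)
p(n) = 0
√(g + p(72 + 78)) = √(-2902 + 0) = √(-2902) = I*√2902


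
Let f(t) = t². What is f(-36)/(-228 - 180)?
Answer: -54/17 ≈ -3.1765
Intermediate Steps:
f(-36)/(-228 - 180) = (-36)²/(-228 - 180) = 1296/(-408) = -1/408*1296 = -54/17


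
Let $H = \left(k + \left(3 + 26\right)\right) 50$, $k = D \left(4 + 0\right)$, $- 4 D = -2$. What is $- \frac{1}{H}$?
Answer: $- \frac{1}{1550} \approx -0.00064516$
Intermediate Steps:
$D = \frac{1}{2}$ ($D = \left(- \frac{1}{4}\right) \left(-2\right) = \frac{1}{2} \approx 0.5$)
$k = 2$ ($k = \frac{4 + 0}{2} = \frac{1}{2} \cdot 4 = 2$)
$H = 1550$ ($H = \left(2 + \left(3 + 26\right)\right) 50 = \left(2 + 29\right) 50 = 31 \cdot 50 = 1550$)
$- \frac{1}{H} = - \frac{1}{1550}$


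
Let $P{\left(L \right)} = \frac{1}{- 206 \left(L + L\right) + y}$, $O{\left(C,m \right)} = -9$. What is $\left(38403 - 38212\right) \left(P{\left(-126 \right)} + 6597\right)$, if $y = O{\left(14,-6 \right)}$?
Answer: $\frac{65399181572}{51903} \approx 1.26 \cdot 10^{6}$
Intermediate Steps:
$y = -9$
$P{\left(L \right)} = \frac{1}{-9 - 412 L}$ ($P{\left(L \right)} = \frac{1}{- 206 \left(L + L\right) - 9} = \frac{1}{- 206 \cdot 2 L - 9} = \frac{1}{- 412 L - 9} = \frac{1}{-9 - 412 L}$)
$\left(38403 - 38212\right) \left(P{\left(-126 \right)} + 6597\right) = \left(38403 - 38212\right) \left(- \frac{1}{9 + 412 \left(-126\right)} + 6597\right) = 191 \left(- \frac{1}{9 - 51912} + 6597\right) = 191 \left(- \frac{1}{-51903} + 6597\right) = 191 \left(\left(-1\right) \left(- \frac{1}{51903}\right) + 6597\right) = 191 \left(\frac{1}{51903} + 6597\right) = 191 \cdot \frac{342404092}{51903} = \frac{65399181572}{51903}$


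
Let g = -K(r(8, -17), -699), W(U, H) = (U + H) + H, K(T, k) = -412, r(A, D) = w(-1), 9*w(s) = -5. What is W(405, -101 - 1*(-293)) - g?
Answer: 377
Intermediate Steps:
w(s) = -5/9 (w(s) = (⅑)*(-5) = -5/9)
r(A, D) = -5/9
W(U, H) = U + 2*H (W(U, H) = (H + U) + H = U + 2*H)
g = 412 (g = -1*(-412) = 412)
W(405, -101 - 1*(-293)) - g = (405 + 2*(-101 - 1*(-293))) - 1*412 = (405 + 2*(-101 + 293)) - 412 = (405 + 2*192) - 412 = (405 + 384) - 412 = 789 - 412 = 377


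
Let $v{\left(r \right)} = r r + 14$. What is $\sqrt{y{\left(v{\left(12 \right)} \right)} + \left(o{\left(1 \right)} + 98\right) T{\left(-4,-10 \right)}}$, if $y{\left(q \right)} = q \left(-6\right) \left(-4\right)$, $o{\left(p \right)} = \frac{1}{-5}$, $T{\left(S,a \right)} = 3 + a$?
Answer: $\frac{\sqrt{77685}}{5} \approx 55.744$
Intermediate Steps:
$v{\left(r \right)} = 14 + r^{2}$ ($v{\left(r \right)} = r^{2} + 14 = 14 + r^{2}$)
$o{\left(p \right)} = - \frac{1}{5}$
$y{\left(q \right)} = 24 q$ ($y{\left(q \right)} = - 6 q \left(-4\right) = 24 q$)
$\sqrt{y{\left(v{\left(12 \right)} \right)} + \left(o{\left(1 \right)} + 98\right) T{\left(-4,-10 \right)}} = \sqrt{24 \left(14 + 12^{2}\right) + \left(- \frac{1}{5} + 98\right) \left(3 - 10\right)} = \sqrt{24 \left(14 + 144\right) + \frac{489}{5} \left(-7\right)} = \sqrt{24 \cdot 158 - \frac{3423}{5}} = \sqrt{3792 - \frac{3423}{5}} = \sqrt{\frac{15537}{5}} = \frac{\sqrt{77685}}{5}$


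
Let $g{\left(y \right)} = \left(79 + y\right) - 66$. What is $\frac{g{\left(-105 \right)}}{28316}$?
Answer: $- \frac{23}{7079} \approx -0.003249$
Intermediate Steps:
$g{\left(y \right)} = 13 + y$
$\frac{g{\left(-105 \right)}}{28316} = \frac{13 - 105}{28316} = \left(-92\right) \frac{1}{28316} = - \frac{23}{7079}$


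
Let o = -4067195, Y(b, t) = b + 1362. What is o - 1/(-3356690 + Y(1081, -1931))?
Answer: -13642376627164/3354247 ≈ -4.0672e+6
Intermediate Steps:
Y(b, t) = 1362 + b
o - 1/(-3356690 + Y(1081, -1931)) = -4067195 - 1/(-3356690 + (1362 + 1081)) = -4067195 - 1/(-3356690 + 2443) = -4067195 - 1/(-3354247) = -4067195 - 1*(-1/3354247) = -4067195 + 1/3354247 = -13642376627164/3354247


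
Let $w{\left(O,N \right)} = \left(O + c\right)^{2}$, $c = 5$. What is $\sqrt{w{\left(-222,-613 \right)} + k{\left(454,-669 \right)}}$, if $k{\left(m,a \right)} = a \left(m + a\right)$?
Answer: $2 \sqrt{47731} \approx 436.95$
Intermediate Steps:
$w{\left(O,N \right)} = \left(5 + O\right)^{2}$ ($w{\left(O,N \right)} = \left(O + 5\right)^{2} = \left(5 + O\right)^{2}$)
$k{\left(m,a \right)} = a \left(a + m\right)$
$\sqrt{w{\left(-222,-613 \right)} + k{\left(454,-669 \right)}} = \sqrt{\left(5 - 222\right)^{2} - 669 \left(-669 + 454\right)} = \sqrt{\left(-217\right)^{2} - -143835} = \sqrt{47089 + 143835} = \sqrt{190924} = 2 \sqrt{47731}$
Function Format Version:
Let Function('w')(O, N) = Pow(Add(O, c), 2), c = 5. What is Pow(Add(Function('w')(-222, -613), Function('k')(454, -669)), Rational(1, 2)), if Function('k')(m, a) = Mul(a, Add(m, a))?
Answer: Mul(2, Pow(47731, Rational(1, 2))) ≈ 436.95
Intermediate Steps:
Function('w')(O, N) = Pow(Add(5, O), 2) (Function('w')(O, N) = Pow(Add(O, 5), 2) = Pow(Add(5, O), 2))
Function('k')(m, a) = Mul(a, Add(a, m))
Pow(Add(Function('w')(-222, -613), Function('k')(454, -669)), Rational(1, 2)) = Pow(Add(Pow(Add(5, -222), 2), Mul(-669, Add(-669, 454))), Rational(1, 2)) = Pow(Add(Pow(-217, 2), Mul(-669, -215)), Rational(1, 2)) = Pow(Add(47089, 143835), Rational(1, 2)) = Pow(190924, Rational(1, 2)) = Mul(2, Pow(47731, Rational(1, 2)))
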